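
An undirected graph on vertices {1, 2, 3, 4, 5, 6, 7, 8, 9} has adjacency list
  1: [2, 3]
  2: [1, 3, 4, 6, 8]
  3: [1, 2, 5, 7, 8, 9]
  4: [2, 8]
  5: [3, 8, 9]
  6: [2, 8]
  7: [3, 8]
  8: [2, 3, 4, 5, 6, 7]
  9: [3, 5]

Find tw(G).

2

A width-2 tree decomposition is:
Bags: B1 = {3, 7, 8}  B2 = {2, 3, 8}  B3 = {2, 6, 8}  B4 = {3, 5, 8}  B5 = {3, 5, 9}  B6 = {1, 2, 3}  B7 = {2, 4, 8}
Tree: B1–B2, B2–B3, B1–B4, B4–B5, B2–B6, B3–B7
Every bag has size at most 3, so the width is 3 − 1 = 2 and tw(G) ≤ 2. Conversely, {2, 3, 8} is a clique of size 3, and the vertices of any clique must share a bag in every tree decomposition; so some bag has ≥ 3 vertices and tw(G) ≥ 2. Combining the bounds, tw(G) = 2.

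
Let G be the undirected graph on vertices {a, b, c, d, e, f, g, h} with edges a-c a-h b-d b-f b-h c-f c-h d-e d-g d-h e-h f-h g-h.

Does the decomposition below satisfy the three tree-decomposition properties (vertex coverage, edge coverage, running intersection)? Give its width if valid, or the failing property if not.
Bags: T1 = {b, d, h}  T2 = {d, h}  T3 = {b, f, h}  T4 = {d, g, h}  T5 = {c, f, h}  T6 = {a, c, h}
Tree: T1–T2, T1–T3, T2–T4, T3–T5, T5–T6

A tree decomposition must satisfy three properties: every vertex lies in some bag; for every edge, both endpoints lie together in some bag; and for every vertex, the bags containing it form a connected subtree. Here vertex e appears in no bag, so the decomposition is invalid.

No — vertex e appears in no bag.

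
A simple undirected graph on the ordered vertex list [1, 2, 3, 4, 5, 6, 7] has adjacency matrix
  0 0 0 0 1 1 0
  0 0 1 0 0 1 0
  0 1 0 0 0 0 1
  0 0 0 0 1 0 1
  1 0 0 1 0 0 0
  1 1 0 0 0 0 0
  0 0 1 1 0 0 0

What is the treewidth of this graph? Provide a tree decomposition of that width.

Each bag holds 3 vertices, so the decomposition has width 2, which upper-bounds the treewidth. Since 2–6–1–5–4–7–3–2 is a cycle in G, G is not acyclic. Forests are exactly the graphs of treewidth ≤ 1, so tw(G) ≥ 2. Therefore the treewidth is 2.

Treewidth 2.
Bags: B1 = {1, 2, 6}  B2 = {1, 2, 5}  B3 = {2, 4, 5}  B4 = {2, 4, 7}  B5 = {2, 3, 7}
Tree: B1–B2, B2–B3, B3–B4, B4–B5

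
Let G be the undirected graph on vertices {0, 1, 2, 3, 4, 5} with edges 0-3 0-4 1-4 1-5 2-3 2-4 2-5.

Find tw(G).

2

A width-2 tree decomposition is:
Bags: B1 = {1, 4, 5}  B2 = {2, 4, 5}  B3 = {0, 2, 4}  B4 = {0, 2, 3}
Tree: B1–B2, B2–B3, B3–B4
Every bag has size at most 3, so the width is 3 − 1 = 2 and tw(G) ≤ 2. For the lower bound, G contains the cycle 1–5–2–4–1, so G is not a forest; only forests have treewidth ≤ 1, hence tw(G) ≥ 2. Combining the bounds, tw(G) = 2.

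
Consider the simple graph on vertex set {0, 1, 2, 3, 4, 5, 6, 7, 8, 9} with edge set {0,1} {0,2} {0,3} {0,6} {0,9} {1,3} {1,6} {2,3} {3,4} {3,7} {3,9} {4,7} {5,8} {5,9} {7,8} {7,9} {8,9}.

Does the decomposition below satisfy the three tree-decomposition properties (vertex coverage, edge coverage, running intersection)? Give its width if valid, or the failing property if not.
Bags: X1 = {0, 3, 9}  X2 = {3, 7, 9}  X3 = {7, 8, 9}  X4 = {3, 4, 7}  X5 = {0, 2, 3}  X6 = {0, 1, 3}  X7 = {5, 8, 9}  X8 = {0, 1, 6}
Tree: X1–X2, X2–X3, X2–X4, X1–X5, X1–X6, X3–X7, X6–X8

Every vertex of G appears in some bag (union = {0, 1, 2, 3, 4, 5, 6, 7, 8, 9}); every edge is covered by a bag; and for each vertex v the set of bags containing v is connected in the bag tree. The decomposition is therefore valid. The largest bag has 3 vertices, so the width is 2.

Yes; width 2.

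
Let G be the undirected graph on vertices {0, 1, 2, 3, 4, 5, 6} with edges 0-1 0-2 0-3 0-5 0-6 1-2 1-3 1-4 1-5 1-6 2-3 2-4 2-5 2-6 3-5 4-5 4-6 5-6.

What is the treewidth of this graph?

4

A width-4 tree decomposition is:
Bags: B1 = {0, 1, 2, 5, 6}  B2 = {0, 1, 2, 3, 5}  B3 = {1, 2, 4, 5, 6}
Tree: B1–B2, B1–B3
Every bag has size at most 5, so the width is 5 − 1 = 4 and tw(G) ≤ 4. For the lower bound, the 5 vertices {0, 1, 2, 3, 5} are pairwise adjacent, and any tree decomposition puts a clique entirely inside one bag — forcing width ≥ 4. The upper and lower bounds meet at 4, so that is the treewidth.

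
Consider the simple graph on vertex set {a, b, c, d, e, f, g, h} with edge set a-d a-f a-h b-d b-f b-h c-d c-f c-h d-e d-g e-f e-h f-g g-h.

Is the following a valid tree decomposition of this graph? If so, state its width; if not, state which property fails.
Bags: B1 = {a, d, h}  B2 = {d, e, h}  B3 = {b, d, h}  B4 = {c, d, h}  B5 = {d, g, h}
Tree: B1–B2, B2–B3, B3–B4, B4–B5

A tree decomposition must satisfy three properties: every vertex lies in some bag; for every edge, both endpoints lie together in some bag; and for every vertex, the bags containing it form a connected subtree. Here vertex f appears in no bag, so the decomposition is invalid.

No — vertex f appears in no bag.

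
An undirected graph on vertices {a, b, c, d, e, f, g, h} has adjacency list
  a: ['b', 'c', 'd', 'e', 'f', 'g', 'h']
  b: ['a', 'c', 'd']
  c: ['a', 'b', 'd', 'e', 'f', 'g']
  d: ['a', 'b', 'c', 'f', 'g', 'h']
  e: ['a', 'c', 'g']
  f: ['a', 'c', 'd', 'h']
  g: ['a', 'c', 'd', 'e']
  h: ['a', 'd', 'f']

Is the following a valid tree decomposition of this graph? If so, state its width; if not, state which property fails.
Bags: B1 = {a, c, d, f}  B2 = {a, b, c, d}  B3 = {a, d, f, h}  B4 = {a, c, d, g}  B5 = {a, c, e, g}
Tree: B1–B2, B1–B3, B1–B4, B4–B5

Checking the three conditions: (i) the bags cover all of {a, b, c, d, e, f, g, h}; (ii) for each edge, some bag contains both endpoints; (iii) the bags containing any fixed vertex form a subtree. All hold, so the decomposition is valid with width 4 − 1 = 3.

Yes; width 3.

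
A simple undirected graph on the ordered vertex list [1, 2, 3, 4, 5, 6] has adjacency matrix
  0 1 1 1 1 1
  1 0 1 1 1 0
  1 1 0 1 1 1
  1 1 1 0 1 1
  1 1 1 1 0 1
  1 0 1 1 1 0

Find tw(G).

4

A width-4 tree decomposition is:
Bags: B1 = {1, 2, 3, 4, 5}  B2 = {1, 3, 4, 5, 6}
Tree: B1–B2
The largest bag has 5 vertices, giving width 4; this decomposition certifies tw(G) ≤ 4. On the other hand G contains the 5-clique {1, 2, 3, 4, 5}. A clique must lie in a single bag of any decomposition, so no decomposition can have width below 4. Hence tw(G) = 4 exactly.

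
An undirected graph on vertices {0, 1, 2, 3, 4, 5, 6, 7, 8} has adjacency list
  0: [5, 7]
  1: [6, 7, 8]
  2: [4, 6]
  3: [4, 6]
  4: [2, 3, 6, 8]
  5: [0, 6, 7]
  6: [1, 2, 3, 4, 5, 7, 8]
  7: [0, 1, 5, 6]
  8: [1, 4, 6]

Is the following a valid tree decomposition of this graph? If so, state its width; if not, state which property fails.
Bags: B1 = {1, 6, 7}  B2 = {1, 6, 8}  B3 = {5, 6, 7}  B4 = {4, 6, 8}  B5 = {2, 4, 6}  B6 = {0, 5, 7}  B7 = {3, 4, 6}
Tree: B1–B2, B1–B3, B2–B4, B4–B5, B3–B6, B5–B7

Checking the three conditions: (i) the bags cover all of {0, 1, 2, 3, 4, 5, 6, 7, 8}; (ii) for each edge, some bag contains both endpoints; (iii) the bags containing any fixed vertex form a subtree. All hold, so the decomposition is valid with width 3 − 1 = 2.

Yes; width 2.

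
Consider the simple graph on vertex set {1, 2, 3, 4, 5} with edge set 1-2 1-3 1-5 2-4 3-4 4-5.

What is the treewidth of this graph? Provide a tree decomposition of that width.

The largest bag has 3 vertices, giving width 2; this decomposition certifies tw(G) ≤ 2. Since 4–5–1–3–4 is a cycle in G, G is not acyclic. Forests are exactly the graphs of treewidth ≤ 1, so tw(G) ≥ 2. Therefore the treewidth is 2.

Treewidth 2.
One optimal decomposition is:
Bags: B1 = {1, 4, 5}  B2 = {1, 3, 4}  B3 = {1, 2, 4}
Tree: B1–B2, B2–B3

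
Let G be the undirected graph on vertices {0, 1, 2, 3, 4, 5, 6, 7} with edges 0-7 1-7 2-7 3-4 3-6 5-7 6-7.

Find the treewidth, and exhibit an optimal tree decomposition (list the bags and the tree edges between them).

Treewidth 1.
One such decomposition:
Bags: B1 = {6, 7}  B2 = {1, 7}  B3 = {2, 7}  B4 = {0, 7}  B5 = {3, 6}  B6 = {3, 4}  B7 = {5, 7}
Tree: B1–B2, B2–B3, B3–B4, B1–B5, B5–B6, B1–B7

Each bag holds 2 vertices, so the decomposition has width 1, which upper-bounds the treewidth. Since G has at least one edge (e.g. 6–7), it is not an edgeless graph, so tw(G) ≥ 1. Combining the bounds, tw(G) = 1.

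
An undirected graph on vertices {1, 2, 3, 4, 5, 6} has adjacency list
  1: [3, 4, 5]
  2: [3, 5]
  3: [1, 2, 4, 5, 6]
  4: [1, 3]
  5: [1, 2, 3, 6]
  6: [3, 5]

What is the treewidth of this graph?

A width-2 tree decomposition is:
Bags: B1 = {1, 3, 5}  B2 = {1, 3, 4}  B3 = {2, 3, 5}  B4 = {3, 5, 6}
Tree: B1–B2, B1–B3, B3–B4
Every bag has size at most 3, so the width is 3 − 1 = 2 and tw(G) ≤ 2. On the other hand G contains the 3-clique {1, 3, 4}. A clique must lie in a single bag of any decomposition, so no decomposition can have width below 2. Hence tw(G) = 2 exactly.

2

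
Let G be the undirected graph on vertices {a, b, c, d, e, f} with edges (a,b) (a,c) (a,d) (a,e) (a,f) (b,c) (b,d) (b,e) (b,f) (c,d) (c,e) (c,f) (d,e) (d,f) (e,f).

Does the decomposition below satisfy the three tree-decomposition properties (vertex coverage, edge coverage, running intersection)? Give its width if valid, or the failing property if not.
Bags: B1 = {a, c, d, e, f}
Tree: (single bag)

A tree decomposition must satisfy three properties: every vertex lies in some bag; for every edge, both endpoints lie together in some bag; and for every vertex, the bags containing it form a connected subtree. Here vertex b appears in no bag, so the decomposition is invalid.

No — vertex b appears in no bag.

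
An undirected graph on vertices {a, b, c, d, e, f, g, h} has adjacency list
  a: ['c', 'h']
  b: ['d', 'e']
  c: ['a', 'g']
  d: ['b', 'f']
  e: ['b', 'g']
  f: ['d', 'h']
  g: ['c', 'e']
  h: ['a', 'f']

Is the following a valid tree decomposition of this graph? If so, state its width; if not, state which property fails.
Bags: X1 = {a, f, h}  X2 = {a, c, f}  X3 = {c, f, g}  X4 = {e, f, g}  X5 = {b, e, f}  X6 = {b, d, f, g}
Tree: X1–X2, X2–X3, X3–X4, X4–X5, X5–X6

No — bags containing vertex g are not connected in the tree.

A tree decomposition must satisfy three properties: every vertex lies in some bag; for every edge, both endpoints lie together in some bag; and for every vertex, the bags containing it form a connected subtree. Here bags containing vertex g are not connected in the tree, so the decomposition is invalid.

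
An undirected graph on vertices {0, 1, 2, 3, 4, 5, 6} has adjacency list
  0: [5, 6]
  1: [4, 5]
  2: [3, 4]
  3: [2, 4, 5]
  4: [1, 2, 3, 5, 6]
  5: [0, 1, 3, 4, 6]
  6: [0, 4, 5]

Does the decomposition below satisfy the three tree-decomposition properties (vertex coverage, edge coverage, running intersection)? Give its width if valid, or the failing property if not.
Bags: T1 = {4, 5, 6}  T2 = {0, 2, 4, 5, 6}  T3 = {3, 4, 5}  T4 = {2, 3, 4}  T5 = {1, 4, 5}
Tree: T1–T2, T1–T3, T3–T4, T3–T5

A tree decomposition must satisfy three properties: every vertex lies in some bag; for every edge, both endpoints lie together in some bag; and for every vertex, the bags containing it form a connected subtree. Here bags containing vertex 2 are not connected in the tree, so the decomposition is invalid.

No — bags containing vertex 2 are not connected in the tree.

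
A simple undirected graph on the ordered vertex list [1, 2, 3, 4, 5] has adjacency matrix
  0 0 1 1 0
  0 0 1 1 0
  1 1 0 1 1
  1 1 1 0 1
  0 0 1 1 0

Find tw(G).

A width-2 tree decomposition is:
Bags: B1 = {1, 3, 4}  B2 = {3, 4, 5}  B3 = {2, 3, 4}
Tree: B1–B2, B1–B3
The largest bag has 3 vertices, giving width 2; this decomposition certifies tw(G) ≤ 2. On the other hand G contains the 3-clique {1, 3, 4}. A clique must lie in a single bag of any decomposition, so no decomposition can have width below 2. Therefore the treewidth is 2.

2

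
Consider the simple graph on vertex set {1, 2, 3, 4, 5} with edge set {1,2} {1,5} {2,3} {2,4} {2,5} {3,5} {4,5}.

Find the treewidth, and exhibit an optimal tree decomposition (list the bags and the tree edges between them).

Treewidth 2.
Bags: B1 = {1, 2, 5}  B2 = {2, 4, 5}  B3 = {2, 3, 5}
Tree: B1–B2, B1–B3

Each bag holds 3 vertices, so the decomposition has width 2, which upper-bounds the treewidth. For the lower bound, the 3 vertices {1, 2, 5} are pairwise adjacent, and any tree decomposition puts a clique entirely inside one bag — forcing width ≥ 2. The upper and lower bounds meet at 2, so that is the treewidth.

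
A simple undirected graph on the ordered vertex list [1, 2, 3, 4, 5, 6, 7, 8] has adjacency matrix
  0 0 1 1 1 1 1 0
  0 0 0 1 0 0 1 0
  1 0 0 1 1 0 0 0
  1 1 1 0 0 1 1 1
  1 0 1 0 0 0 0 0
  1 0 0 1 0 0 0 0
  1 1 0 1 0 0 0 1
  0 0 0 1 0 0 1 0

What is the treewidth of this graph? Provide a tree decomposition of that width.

The largest bag has 3 vertices, giving width 2; this decomposition certifies tw(G) ≤ 2. Conversely, {4, 7, 8} is a clique of size 3, and the vertices of any clique must share a bag in every tree decomposition; so some bag has ≥ 3 vertices and tw(G) ≥ 2. Combining the bounds, tw(G) = 2.

Treewidth 2.
One optimal decomposition is:
Bags: B1 = {4, 7, 8}  B2 = {1, 4, 7}  B3 = {1, 3, 4}  B4 = {1, 4, 6}  B5 = {1, 3, 5}  B6 = {2, 4, 7}
Tree: B1–B2, B2–B3, B2–B4, B3–B5, B1–B6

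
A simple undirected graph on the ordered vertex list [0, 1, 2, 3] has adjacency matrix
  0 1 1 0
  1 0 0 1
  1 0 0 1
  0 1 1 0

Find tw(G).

A width-2 tree decomposition is:
Bags: B1 = {1, 2, 3}  B2 = {0, 1, 2}
Tree: B1–B2
Each bag holds 3 vertices, so the decomposition has width 2, which upper-bounds the treewidth. Since 2–3–1–0–2 is a cycle in G, G is not acyclic. Forests are exactly the graphs of treewidth ≤ 1, so tw(G) ≥ 2. Combining the bounds, tw(G) = 2.

2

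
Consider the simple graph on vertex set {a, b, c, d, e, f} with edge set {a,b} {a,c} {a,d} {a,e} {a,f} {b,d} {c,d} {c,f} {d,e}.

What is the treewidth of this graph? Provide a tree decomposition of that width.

The largest bag has 3 vertices, giving width 2; this decomposition certifies tw(G) ≤ 2. For the lower bound, the 3 vertices {a, d, e} are pairwise adjacent, and any tree decomposition puts a clique entirely inside one bag — forcing width ≥ 2. Combining the bounds, tw(G) = 2.

Treewidth 2.
Bags: B1 = {a, d, e}  B2 = {a, b, d}  B3 = {a, c, d}  B4 = {a, c, f}
Tree: B1–B2, B1–B3, B3–B4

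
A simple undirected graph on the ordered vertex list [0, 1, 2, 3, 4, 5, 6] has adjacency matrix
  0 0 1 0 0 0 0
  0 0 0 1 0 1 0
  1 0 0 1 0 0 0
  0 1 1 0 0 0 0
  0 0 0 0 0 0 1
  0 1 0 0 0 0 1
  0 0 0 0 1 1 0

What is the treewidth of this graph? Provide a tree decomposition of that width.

Treewidth 1.
One such decomposition:
Bags: B1 = {0, 2}  B2 = {2, 3}  B3 = {1, 3}  B4 = {1, 5}  B5 = {5, 6}  B6 = {4, 6}
Tree: B1–B2, B2–B3, B3–B4, B4–B5, B5–B6

The largest bag has 2 vertices, giving width 1; this decomposition certifies tw(G) ≤ 1. Since G has at least one edge (e.g. 0–2), it is not an edgeless graph, so tw(G) ≥ 1. The upper and lower bounds meet at 1, so that is the treewidth.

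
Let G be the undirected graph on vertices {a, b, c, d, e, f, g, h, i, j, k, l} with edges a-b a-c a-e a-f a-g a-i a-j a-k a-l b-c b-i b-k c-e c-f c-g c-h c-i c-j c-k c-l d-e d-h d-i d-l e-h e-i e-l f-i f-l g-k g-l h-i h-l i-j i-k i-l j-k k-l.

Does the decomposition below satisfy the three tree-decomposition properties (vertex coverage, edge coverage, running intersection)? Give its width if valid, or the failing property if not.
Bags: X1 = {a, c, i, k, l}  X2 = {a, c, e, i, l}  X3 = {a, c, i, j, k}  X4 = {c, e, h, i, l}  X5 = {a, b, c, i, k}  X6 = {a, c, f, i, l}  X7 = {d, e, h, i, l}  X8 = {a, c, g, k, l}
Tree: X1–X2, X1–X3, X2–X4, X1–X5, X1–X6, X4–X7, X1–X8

Yes; width 4.

Checking the three conditions: (i) the bags cover all of {a, b, c, d, e, f, g, h, i, j, k, l}; (ii) for each edge, some bag contains both endpoints; (iii) the bags containing any fixed vertex form a subtree. All hold, so the decomposition is valid with width 5 − 1 = 4.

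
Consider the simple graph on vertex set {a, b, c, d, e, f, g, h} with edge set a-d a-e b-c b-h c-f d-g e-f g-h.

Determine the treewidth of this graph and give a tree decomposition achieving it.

Treewidth 2.
Bags: B1 = {a, e, f}  B2 = {a, d, f}  B3 = {d, f, g}  B4 = {f, g, h}  B5 = {b, f, h}  B6 = {b, c, f}
Tree: B1–B2, B2–B3, B3–B4, B4–B5, B5–B6

Every bag has size at most 3, so the width is 3 − 1 = 2 and tw(G) ≤ 2. The edges f–e–a–d–g–h–b–c–f form a cycle, so G is not a tree and its treewidth is at least 2. Therefore the treewidth is 2.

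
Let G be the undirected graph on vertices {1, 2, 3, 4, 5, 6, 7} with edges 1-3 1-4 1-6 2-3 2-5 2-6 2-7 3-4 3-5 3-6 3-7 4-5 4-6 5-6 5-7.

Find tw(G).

3

A width-3 tree decomposition is:
Bags: B1 = {2, 3, 5, 6}  B2 = {3, 4, 5, 6}  B3 = {2, 3, 5, 7}  B4 = {1, 3, 4, 6}
Tree: B1–B2, B1–B3, B2–B4
Each bag holds 4 vertices, so the decomposition has width 3, which upper-bounds the treewidth. For the lower bound, the 4 vertices {1, 3, 4, 6} are pairwise adjacent, and any tree decomposition puts a clique entirely inside one bag — forcing width ≥ 3. Combining the bounds, tw(G) = 3.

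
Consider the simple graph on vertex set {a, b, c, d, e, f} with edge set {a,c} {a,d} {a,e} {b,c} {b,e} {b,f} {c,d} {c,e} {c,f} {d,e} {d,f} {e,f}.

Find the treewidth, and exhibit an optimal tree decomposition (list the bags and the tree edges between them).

Each bag holds 4 vertices, so the decomposition has width 3, which upper-bounds the treewidth. For the lower bound, the 4 vertices {c, d, e, f} are pairwise adjacent, and any tree decomposition puts a clique entirely inside one bag — forcing width ≥ 3. The upper and lower bounds meet at 3, so that is the treewidth.

Treewidth 3.
One optimal decomposition is:
Bags: B1 = {b, c, e, f}  B2 = {c, d, e, f}  B3 = {a, c, d, e}
Tree: B1–B2, B2–B3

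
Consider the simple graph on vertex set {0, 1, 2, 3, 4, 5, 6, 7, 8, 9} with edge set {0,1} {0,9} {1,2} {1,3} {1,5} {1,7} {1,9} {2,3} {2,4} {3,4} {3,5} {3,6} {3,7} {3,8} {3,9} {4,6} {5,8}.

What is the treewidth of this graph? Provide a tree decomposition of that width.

Every bag has size at most 3, so the width is 3 − 1 = 2 and tw(G) ≤ 2. Conversely, {0, 1, 9} is a clique of size 3, and the vertices of any clique must share a bag in every tree decomposition; so some bag has ≥ 3 vertices and tw(G) ≥ 2. Therefore the treewidth is 2.

Treewidth 2.
Bags: B1 = {1, 2, 3}  B2 = {2, 3, 4}  B3 = {1, 3, 7}  B4 = {1, 3, 5}  B5 = {3, 5, 8}  B6 = {1, 3, 9}  B7 = {0, 1, 9}  B8 = {3, 4, 6}
Tree: B1–B2, B1–B3, B3–B4, B4–B5, B3–B6, B6–B7, B2–B8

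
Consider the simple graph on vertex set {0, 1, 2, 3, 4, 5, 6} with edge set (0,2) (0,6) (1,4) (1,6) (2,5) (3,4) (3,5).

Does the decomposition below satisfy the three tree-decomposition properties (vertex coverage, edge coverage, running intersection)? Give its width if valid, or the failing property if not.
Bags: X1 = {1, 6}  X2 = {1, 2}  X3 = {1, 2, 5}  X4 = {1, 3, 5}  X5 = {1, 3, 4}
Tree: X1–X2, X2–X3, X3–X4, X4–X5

A tree decomposition must satisfy three properties: every vertex lies in some bag; for every edge, both endpoints lie together in some bag; and for every vertex, the bags containing it form a connected subtree. Here vertex 0 appears in no bag, so the decomposition is invalid.

No — vertex 0 appears in no bag.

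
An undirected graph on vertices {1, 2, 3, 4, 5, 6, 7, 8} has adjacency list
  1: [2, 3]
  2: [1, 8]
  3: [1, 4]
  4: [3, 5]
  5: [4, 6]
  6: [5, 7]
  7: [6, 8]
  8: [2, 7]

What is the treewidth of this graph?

A width-2 tree decomposition is:
Bags: B1 = {3, 4, 5}  B2 = {3, 5, 6}  B3 = {3, 6, 7}  B4 = {3, 7, 8}  B5 = {2, 3, 8}  B6 = {1, 2, 3}
Tree: B1–B2, B2–B3, B3–B4, B4–B5, B5–B6
Each bag holds 3 vertices, so the decomposition has width 2, which upper-bounds the treewidth. Since 3–4–5–6–7–8–2–1–3 is a cycle in G, G is not acyclic. Forests are exactly the graphs of treewidth ≤ 1, so tw(G) ≥ 2. The upper and lower bounds meet at 2, so that is the treewidth.

2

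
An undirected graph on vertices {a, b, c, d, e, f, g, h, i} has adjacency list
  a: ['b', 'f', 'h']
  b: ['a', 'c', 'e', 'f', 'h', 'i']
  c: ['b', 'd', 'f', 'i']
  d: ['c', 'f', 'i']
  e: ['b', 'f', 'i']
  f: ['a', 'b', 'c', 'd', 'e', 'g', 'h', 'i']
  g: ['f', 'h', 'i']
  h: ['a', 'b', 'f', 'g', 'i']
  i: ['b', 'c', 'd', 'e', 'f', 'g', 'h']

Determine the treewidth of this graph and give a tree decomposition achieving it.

The largest bag has 4 vertices, giving width 3; this decomposition certifies tw(G) ≤ 3. Conversely, {a, b, f, h} is a clique of size 4, and the vertices of any clique must share a bag in every tree decomposition; so some bag has ≥ 4 vertices and tw(G) ≥ 3. Combining the bounds, tw(G) = 3.

Treewidth 3.
Bags: B1 = {b, c, f, i}  B2 = {b, f, h, i}  B3 = {b, e, f, i}  B4 = {a, b, f, h}  B5 = {f, g, h, i}  B6 = {c, d, f, i}
Tree: B1–B2, B1–B3, B2–B4, B2–B5, B1–B6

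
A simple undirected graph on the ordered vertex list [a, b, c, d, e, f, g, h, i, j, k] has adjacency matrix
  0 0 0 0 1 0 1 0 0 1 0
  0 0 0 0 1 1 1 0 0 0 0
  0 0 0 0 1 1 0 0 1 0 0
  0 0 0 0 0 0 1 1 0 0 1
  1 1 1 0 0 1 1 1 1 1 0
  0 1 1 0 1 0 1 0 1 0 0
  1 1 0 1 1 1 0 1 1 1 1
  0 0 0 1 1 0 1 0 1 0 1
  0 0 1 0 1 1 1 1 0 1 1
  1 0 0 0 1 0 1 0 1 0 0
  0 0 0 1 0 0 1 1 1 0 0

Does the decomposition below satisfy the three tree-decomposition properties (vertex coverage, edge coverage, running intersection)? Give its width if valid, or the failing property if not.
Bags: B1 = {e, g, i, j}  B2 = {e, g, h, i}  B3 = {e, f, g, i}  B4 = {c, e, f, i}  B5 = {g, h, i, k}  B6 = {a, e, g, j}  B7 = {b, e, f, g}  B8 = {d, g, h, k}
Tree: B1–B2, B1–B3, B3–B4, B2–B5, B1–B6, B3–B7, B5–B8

Yes; width 3.

Vertex coverage: the bags together contain {a, b, c, d, e, f, g, h, i, j, k}, the full vertex set. Edge coverage: each edge of G has both endpoints in at least one bag. Running intersection: for every vertex, the bags containing it form a connected subtree. All three properties hold, so this is a valid tree decomposition of width max|bag| − 1 = 3, and hence tw(G) ≤ 3.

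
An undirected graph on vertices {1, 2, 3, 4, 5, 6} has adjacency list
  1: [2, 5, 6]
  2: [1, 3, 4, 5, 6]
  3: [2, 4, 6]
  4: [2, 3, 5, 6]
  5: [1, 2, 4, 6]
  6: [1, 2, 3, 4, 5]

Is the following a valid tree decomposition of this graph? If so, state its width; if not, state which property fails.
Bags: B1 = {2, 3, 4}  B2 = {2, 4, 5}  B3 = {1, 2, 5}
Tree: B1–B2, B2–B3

No — vertex 6 appears in no bag.

A tree decomposition must satisfy three properties: every vertex lies in some bag; for every edge, both endpoints lie together in some bag; and for every vertex, the bags containing it form a connected subtree. Here vertex 6 appears in no bag, so the decomposition is invalid.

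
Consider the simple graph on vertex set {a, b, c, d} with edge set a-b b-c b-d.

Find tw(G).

1

A width-1 tree decomposition is:
Bags: B1 = {b, d}  B2 = {a, b}  B3 = {b, c}
Tree: B1–B2, B2–B3
Every bag has size at most 2, so the width is 2 − 1 = 1 and tw(G) ≤ 1. G has an edge, so its treewidth is at least 1. The upper and lower bounds meet at 1, so that is the treewidth.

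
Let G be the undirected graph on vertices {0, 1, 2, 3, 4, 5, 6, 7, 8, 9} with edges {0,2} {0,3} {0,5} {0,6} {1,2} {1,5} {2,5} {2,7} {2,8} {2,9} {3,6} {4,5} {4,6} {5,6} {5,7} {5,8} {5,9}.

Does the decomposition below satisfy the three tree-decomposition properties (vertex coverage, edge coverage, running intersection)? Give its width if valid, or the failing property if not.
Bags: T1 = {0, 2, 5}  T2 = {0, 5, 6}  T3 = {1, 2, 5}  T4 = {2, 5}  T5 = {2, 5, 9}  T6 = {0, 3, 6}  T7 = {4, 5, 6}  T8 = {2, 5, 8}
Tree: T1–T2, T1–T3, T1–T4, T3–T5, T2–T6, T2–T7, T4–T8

A tree decomposition must satisfy three properties: every vertex lies in some bag; for every edge, both endpoints lie together in some bag; and for every vertex, the bags containing it form a connected subtree. Here vertex 7 appears in no bag, so the decomposition is invalid.

No — vertex 7 appears in no bag.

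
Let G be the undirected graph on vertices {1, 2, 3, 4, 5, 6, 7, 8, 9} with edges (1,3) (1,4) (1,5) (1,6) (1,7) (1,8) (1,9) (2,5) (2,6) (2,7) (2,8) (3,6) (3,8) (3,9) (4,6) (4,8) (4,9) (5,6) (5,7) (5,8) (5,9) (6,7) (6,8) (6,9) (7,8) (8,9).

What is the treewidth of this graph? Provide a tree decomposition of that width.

Every bag has size at most 5, so the width is 5 − 1 = 4 and tw(G) ≤ 4. On the other hand G contains the 5-clique {1, 3, 6, 8, 9}. A clique must lie in a single bag of any decomposition, so no decomposition can have width below 4. Therefore the treewidth is 4.

Treewidth 4.
One such decomposition:
Bags: B1 = {1, 5, 6, 7, 8}  B2 = {1, 5, 6, 8, 9}  B3 = {1, 3, 6, 8, 9}  B4 = {1, 4, 6, 8, 9}  B5 = {2, 5, 6, 7, 8}
Tree: B1–B2, B2–B3, B2–B4, B1–B5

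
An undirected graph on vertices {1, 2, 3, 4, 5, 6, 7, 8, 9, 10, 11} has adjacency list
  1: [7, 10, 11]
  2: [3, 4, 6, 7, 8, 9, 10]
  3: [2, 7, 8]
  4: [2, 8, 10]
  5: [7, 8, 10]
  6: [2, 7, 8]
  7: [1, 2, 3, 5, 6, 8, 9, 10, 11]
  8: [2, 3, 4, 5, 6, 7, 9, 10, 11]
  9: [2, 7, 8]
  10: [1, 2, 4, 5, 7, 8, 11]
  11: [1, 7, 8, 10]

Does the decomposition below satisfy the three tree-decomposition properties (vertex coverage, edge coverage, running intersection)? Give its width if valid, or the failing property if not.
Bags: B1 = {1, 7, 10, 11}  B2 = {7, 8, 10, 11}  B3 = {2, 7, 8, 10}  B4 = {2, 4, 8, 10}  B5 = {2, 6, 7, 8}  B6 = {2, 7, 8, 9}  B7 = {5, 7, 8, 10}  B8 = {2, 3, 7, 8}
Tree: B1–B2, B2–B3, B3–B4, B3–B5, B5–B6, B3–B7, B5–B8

Yes; width 3.

Checking the three conditions: (i) the bags cover all of {1, 2, 3, 4, 5, 6, 7, 8, 9, 10, 11}; (ii) for each edge, some bag contains both endpoints; (iii) the bags containing any fixed vertex form a subtree. All hold, so the decomposition is valid with width 4 − 1 = 3.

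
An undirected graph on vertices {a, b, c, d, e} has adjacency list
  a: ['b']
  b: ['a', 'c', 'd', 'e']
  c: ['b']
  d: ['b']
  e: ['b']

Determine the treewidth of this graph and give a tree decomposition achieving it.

Each bag holds 2 vertices, so the decomposition has width 1, which upper-bounds the treewidth. Since G has at least one edge (e.g. b–a), it is not an edgeless graph, so tw(G) ≥ 1. Therefore the treewidth is 1.

Treewidth 1.
Bags: B1 = {a, b}  B2 = {b, d}  B3 = {b, e}  B4 = {b, c}
Tree: B1–B2, B1–B3, B3–B4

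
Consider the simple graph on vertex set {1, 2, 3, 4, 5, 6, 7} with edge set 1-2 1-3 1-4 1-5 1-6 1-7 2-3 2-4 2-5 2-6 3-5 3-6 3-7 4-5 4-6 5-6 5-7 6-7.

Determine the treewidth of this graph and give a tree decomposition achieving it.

Each bag holds 5 vertices, so the decomposition has width 4, which upper-bounds the treewidth. For the lower bound, the 5 vertices {1, 2, 3, 5, 6} are pairwise adjacent, and any tree decomposition puts a clique entirely inside one bag — forcing width ≥ 4. The upper and lower bounds meet at 4, so that is the treewidth.

Treewidth 4.
Bags: B1 = {1, 2, 4, 5, 6}  B2 = {1, 2, 3, 5, 6}  B3 = {1, 3, 5, 6, 7}
Tree: B1–B2, B2–B3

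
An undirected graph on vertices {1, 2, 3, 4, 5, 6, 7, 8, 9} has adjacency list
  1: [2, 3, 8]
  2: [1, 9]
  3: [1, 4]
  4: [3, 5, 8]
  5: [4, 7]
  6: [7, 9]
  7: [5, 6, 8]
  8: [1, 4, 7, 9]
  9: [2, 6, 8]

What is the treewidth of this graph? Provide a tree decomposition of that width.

Each bag holds 4 vertices, so the decomposition has width 3, which upper-bounds the treewidth. For the lower bound: the 4 vertex sets {1,2,3}, {4}, {8}, {5,6,7,9} are disjoint, each induces a connected subgraph, and every pair is joined by at least one edge of G. Contracting each set to a single vertex therefore yields K_{4} as a minor, and since treewidth is minor-monotone, tw(G) ≥ tw(K_{4}) = 3. Combining the bounds, tw(G) = 3.

Treewidth 3.
One optimal decomposition is:
Bags: B1 = {1, 2, 3, 4}  B2 = {1, 2, 4, 8}  B3 = {2, 4, 8, 9}  B4 = {4, 5, 8, 9}  B5 = {5, 7, 8, 9}  B6 = {5, 6, 7, 9}
Tree: B1–B2, B2–B3, B3–B4, B4–B5, B5–B6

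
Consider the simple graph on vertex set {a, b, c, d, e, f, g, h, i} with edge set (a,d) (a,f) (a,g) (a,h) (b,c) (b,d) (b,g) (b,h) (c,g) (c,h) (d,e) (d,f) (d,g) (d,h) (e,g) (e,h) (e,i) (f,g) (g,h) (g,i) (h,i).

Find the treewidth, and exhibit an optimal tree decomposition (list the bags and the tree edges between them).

Each bag holds 4 vertices, so the decomposition has width 3, which upper-bounds the treewidth. Conversely, {d, e, g, h} is a clique of size 4, and the vertices of any clique must share a bag in every tree decomposition; so some bag has ≥ 4 vertices and tw(G) ≥ 3. Hence tw(G) = 3 exactly.

Treewidth 3.
One such decomposition:
Bags: B1 = {b, c, g, h}  B2 = {b, d, g, h}  B3 = {d, e, g, h}  B4 = {e, g, h, i}  B5 = {a, d, g, h}  B6 = {a, d, f, g}
Tree: B1–B2, B2–B3, B3–B4, B2–B5, B5–B6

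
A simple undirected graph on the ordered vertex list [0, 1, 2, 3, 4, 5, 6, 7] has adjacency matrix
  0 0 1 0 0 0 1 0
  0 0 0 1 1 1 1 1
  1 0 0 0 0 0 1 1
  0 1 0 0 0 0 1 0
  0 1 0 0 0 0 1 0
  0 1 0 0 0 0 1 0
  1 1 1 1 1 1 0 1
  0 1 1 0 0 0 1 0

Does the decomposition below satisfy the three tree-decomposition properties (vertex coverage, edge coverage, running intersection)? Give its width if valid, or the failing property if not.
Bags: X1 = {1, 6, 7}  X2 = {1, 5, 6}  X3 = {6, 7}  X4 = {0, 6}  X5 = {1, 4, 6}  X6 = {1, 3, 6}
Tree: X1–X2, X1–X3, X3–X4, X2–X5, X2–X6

No — vertex 2 appears in no bag.

A tree decomposition must satisfy three properties: every vertex lies in some bag; for every edge, both endpoints lie together in some bag; and for every vertex, the bags containing it form a connected subtree. Here vertex 2 appears in no bag, so the decomposition is invalid.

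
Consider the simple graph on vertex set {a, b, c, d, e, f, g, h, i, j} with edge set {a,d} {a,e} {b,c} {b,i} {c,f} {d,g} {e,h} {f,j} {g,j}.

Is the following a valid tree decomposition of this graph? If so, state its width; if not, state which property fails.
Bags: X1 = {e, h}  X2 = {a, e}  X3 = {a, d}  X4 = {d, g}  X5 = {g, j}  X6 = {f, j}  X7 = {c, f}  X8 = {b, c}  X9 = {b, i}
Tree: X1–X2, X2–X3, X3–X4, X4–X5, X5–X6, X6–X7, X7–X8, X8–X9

Checking the three conditions: (i) the bags cover all of {a, b, c, d, e, f, g, h, i, j}; (ii) for each edge, some bag contains both endpoints; (iii) the bags containing any fixed vertex form a subtree. All hold, so the decomposition is valid with width 2 − 1 = 1.

Yes; width 1.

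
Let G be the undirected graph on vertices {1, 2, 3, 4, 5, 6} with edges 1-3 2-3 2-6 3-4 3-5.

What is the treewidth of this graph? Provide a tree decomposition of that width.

Treewidth 1.
One such decomposition:
Bags: B1 = {3, 5}  B2 = {3, 4}  B3 = {2, 3}  B4 = {2, 6}  B5 = {1, 3}
Tree: B1–B2, B1–B3, B3–B4, B1–B5

Every bag has size at most 2, so the width is 2 − 1 = 1 and tw(G) ≤ 1. Since G has at least one edge (e.g. 5–3), it is not an edgeless graph, so tw(G) ≥ 1. Hence tw(G) = 1 exactly.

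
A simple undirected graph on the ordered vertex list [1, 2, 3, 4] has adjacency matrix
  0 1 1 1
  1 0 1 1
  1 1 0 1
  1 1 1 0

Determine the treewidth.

3

A width-3 tree decomposition is:
Bags: B1 = {1, 2, 3, 4}
Tree: (single bag)
A single bag containing all 4 vertices is trivially a valid decomposition of width 3. On the other hand G contains the 4-clique {1, 2, 3, 4}. A clique must lie in a single bag of any decomposition, so no decomposition can have width below 3. Therefore the treewidth is 3.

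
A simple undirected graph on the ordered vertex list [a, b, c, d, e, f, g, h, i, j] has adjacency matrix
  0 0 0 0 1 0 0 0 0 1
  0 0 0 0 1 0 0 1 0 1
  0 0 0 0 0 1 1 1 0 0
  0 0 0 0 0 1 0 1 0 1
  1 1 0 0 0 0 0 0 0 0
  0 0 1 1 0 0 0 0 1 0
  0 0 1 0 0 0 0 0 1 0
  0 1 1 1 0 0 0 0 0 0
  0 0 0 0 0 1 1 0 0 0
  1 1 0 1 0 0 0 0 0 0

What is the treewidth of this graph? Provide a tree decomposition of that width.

The largest bag has 3 vertices, giving width 2; this decomposition certifies tw(G) ≤ 2. For the lower bound, G contains the cycle i–g–c–f–i, so G is not a forest; only forests have treewidth ≤ 1, hence tw(G) ≥ 2. Therefore the treewidth is 2.

Treewidth 2.
One such decomposition:
Bags: B1 = {f, g, i}  B2 = {c, f, g}  B3 = {c, d, f}  B4 = {c, d, h}  B5 = {d, h, j}  B6 = {b, h, j}  B7 = {a, b, j}  B8 = {a, b, e}
Tree: B1–B2, B2–B3, B3–B4, B4–B5, B5–B6, B6–B7, B7–B8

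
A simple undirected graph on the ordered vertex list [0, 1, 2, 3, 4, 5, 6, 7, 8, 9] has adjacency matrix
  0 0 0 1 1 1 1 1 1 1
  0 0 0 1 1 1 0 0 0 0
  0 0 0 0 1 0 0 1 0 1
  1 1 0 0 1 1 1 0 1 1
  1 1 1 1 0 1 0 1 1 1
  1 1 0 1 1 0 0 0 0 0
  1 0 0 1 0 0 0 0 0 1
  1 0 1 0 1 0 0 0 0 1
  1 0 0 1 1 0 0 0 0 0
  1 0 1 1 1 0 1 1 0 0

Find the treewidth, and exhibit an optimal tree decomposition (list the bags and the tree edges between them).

Treewidth 3.
One such decomposition:
Bags: B1 = {0, 4, 7, 9}  B2 = {0, 3, 4, 9}  B3 = {2, 4, 7, 9}  B4 = {0, 3, 4, 8}  B5 = {0, 3, 4, 5}  B6 = {0, 3, 6, 9}  B7 = {1, 3, 4, 5}
Tree: B1–B2, B1–B3, B2–B4, B4–B5, B2–B6, B5–B7

Every bag has size at most 4, so the width is 4 − 1 = 3 and tw(G) ≤ 3. Conversely, {0, 3, 4, 8} is a clique of size 4, and the vertices of any clique must share a bag in every tree decomposition; so some bag has ≥ 4 vertices and tw(G) ≥ 3. The upper and lower bounds meet at 3, so that is the treewidth.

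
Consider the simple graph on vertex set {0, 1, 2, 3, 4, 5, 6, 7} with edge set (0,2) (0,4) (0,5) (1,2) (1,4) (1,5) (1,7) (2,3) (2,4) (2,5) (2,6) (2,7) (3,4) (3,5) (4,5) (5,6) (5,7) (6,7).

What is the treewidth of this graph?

A width-3 tree decomposition is:
Bags: B1 = {2, 3, 4, 5}  B2 = {0, 2, 4, 5}  B3 = {1, 2, 4, 5}  B4 = {1, 2, 5, 7}  B5 = {2, 5, 6, 7}
Tree: B1–B2, B2–B3, B3–B4, B4–B5
Every bag has size at most 4, so the width is 4 − 1 = 3 and tw(G) ≤ 3. Conversely, {0, 2, 4, 5} is a clique of size 4, and the vertices of any clique must share a bag in every tree decomposition; so some bag has ≥ 4 vertices and tw(G) ≥ 3. Therefore the treewidth is 3.

3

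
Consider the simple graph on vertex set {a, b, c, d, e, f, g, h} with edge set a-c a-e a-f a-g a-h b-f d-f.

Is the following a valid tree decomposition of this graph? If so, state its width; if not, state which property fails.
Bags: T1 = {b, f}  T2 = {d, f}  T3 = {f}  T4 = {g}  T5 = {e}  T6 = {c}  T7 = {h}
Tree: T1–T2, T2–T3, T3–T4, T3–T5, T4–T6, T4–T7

No — vertex a appears in no bag.

A tree decomposition must satisfy three properties: every vertex lies in some bag; for every edge, both endpoints lie together in some bag; and for every vertex, the bags containing it form a connected subtree. Here vertex a appears in no bag, so the decomposition is invalid.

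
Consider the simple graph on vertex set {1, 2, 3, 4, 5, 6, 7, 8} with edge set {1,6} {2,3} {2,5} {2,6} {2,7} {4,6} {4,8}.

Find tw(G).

1

A width-1 tree decomposition is:
Bags: B1 = {2, 7}  B2 = {2, 3}  B3 = {2, 6}  B4 = {1, 6}  B5 = {2, 5}  B6 = {4, 6}  B7 = {4, 8}
Tree: B1–B2, B1–B3, B3–B4, B1–B5, B3–B6, B6–B7
The largest bag has 2 vertices, giving width 1; this decomposition certifies tw(G) ≤ 1. Any graph with an edge has treewidth ≥ 1, and G has the edge 7–2. The upper and lower bounds meet at 1, so that is the treewidth.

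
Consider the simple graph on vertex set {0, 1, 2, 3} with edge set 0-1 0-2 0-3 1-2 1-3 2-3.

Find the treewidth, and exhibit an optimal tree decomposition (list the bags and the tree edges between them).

A single bag containing all 4 vertices is trivially a valid decomposition of width 3. For the lower bound, the 4 vertices {0, 1, 2, 3} are pairwise adjacent, and any tree decomposition puts a clique entirely inside one bag — forcing width ≥ 3. Hence tw(G) = 3 exactly.

Treewidth 3.
One such decomposition:
Bags: B1 = {0, 1, 2, 3}
Tree: (single bag)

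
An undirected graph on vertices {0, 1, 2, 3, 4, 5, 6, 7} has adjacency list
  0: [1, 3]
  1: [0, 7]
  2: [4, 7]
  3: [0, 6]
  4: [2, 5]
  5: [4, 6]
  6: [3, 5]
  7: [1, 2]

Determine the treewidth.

2

A width-2 tree decomposition is:
Bags: B1 = {3, 5, 6}  B2 = {0, 3, 5}  B3 = {0, 1, 5}  B4 = {1, 5, 7}  B5 = {2, 5, 7}  B6 = {2, 4, 5}
Tree: B1–B2, B2–B3, B3–B4, B4–B5, B5–B6
Every bag has size at most 3, so the width is 3 − 1 = 2 and tw(G) ≤ 2. Since 5–6–3–0–1–7–2–4–5 is a cycle in G, G is not acyclic. Forests are exactly the graphs of treewidth ≤ 1, so tw(G) ≥ 2. Hence tw(G) = 2 exactly.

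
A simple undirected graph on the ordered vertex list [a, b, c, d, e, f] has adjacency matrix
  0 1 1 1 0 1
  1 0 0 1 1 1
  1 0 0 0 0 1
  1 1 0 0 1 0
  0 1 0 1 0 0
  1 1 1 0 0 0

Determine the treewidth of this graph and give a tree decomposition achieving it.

Treewidth 2.
Bags: B1 = {a, c, f}  B2 = {a, b, f}  B3 = {a, b, d}  B4 = {b, d, e}
Tree: B1–B2, B2–B3, B3–B4

Every bag has size at most 3, so the width is 3 − 1 = 2 and tw(G) ≤ 2. For the lower bound, the 3 vertices {b, d, e} are pairwise adjacent, and any tree decomposition puts a clique entirely inside one bag — forcing width ≥ 2. Therefore the treewidth is 2.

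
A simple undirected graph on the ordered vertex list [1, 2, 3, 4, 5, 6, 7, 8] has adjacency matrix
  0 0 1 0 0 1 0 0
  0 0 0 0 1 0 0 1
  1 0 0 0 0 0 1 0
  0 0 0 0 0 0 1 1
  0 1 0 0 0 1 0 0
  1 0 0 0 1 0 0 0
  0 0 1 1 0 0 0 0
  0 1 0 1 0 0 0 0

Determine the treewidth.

A width-2 tree decomposition is:
Bags: B1 = {2, 4, 8}  B2 = {2, 4, 5}  B3 = {4, 5, 6}  B4 = {1, 4, 6}  B5 = {1, 3, 4}  B6 = {3, 4, 7}
Tree: B1–B2, B2–B3, B3–B4, B4–B5, B5–B6
Every bag has size at most 3, so the width is 3 − 1 = 2 and tw(G) ≤ 2. For the lower bound, G contains the cycle 4–8–2–5–6–1–3–7–4, so G is not a forest; only forests have treewidth ≤ 1, hence tw(G) ≥ 2. Hence tw(G) = 2 exactly.

2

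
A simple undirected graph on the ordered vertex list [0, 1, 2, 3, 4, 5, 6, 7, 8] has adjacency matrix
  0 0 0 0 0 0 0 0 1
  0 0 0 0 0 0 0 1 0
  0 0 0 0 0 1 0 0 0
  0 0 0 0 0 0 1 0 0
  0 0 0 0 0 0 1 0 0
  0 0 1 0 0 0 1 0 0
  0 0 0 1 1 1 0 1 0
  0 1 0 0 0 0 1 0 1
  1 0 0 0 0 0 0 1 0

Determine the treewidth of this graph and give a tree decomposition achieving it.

Treewidth 1.
One optimal decomposition is:
Bags: B1 = {3, 6}  B2 = {4, 6}  B3 = {6, 7}  B4 = {1, 7}  B5 = {5, 6}  B6 = {7, 8}  B7 = {2, 5}  B8 = {0, 8}
Tree: B1–B2, B1–B3, B3–B4, B1–B5, B4–B6, B5–B7, B6–B8

Every bag has size at most 2, so the width is 2 − 1 = 1 and tw(G) ≤ 1. G has an edge, so its treewidth is at least 1. Hence tw(G) = 1 exactly.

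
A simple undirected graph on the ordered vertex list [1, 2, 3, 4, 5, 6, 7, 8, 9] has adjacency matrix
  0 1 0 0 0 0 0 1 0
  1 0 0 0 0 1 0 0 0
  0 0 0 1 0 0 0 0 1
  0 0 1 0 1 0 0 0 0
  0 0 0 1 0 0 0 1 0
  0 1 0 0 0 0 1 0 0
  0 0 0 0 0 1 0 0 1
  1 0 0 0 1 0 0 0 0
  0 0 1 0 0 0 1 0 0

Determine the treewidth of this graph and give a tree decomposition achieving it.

Each bag holds 3 vertices, so the decomposition has width 2, which upper-bounds the treewidth. For the lower bound, G contains the cycle 2–1–8–5–4–3–9–7–6–2, so G is not a forest; only forests have treewidth ≤ 1, hence tw(G) ≥ 2. Combining the bounds, tw(G) = 2.

Treewidth 2.
One such decomposition:
Bags: B1 = {1, 2, 8}  B2 = {2, 5, 8}  B3 = {2, 4, 5}  B4 = {2, 3, 4}  B5 = {2, 3, 9}  B6 = {2, 7, 9}  B7 = {2, 6, 7}
Tree: B1–B2, B2–B3, B3–B4, B4–B5, B5–B6, B6–B7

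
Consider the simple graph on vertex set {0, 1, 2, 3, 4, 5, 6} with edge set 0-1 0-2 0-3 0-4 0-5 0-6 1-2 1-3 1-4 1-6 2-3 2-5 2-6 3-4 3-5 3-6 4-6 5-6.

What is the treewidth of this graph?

4

A width-4 tree decomposition is:
Bags: B1 = {0, 1, 2, 3, 6}  B2 = {0, 2, 3, 5, 6}  B3 = {0, 1, 3, 4, 6}
Tree: B1–B2, B1–B3
The largest bag has 5 vertices, giving width 4; this decomposition certifies tw(G) ≤ 4. For the lower bound, the 5 vertices {0, 1, 2, 3, 6} are pairwise adjacent, and any tree decomposition puts a clique entirely inside one bag — forcing width ≥ 4. The upper and lower bounds meet at 4, so that is the treewidth.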